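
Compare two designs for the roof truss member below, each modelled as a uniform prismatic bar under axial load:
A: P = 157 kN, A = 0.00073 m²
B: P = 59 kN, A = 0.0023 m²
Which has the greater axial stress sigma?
Model: a uniform prismatic bar under axial load, so sigma = P / A (SI units).
  A: sigma = 157000 / 0.00073 = 2.151 × 10⁸ Pa = 215.1 MPa
  B: sigma = 59000 / 0.0023 = 2.565 × 10⁷ Pa = 25.65 MPa
215.1 MPa > 25.65 MPa, so A is larger.
Final answer: A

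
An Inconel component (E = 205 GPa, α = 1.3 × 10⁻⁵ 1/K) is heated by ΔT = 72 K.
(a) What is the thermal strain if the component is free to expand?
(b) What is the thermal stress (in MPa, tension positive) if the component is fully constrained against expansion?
(a) Free thermal strain ε_th = α·ΔT = (1.3 × 10⁻⁵) × 72 = 0.000936
(b) Fully constrained, the expansion is suppressed, so σ = -E·α·ΔT. Convert E = 205 GPa = 2.05 × 10¹¹ Pa.
  σ = -(2.05 × 10¹¹) × (1.3 × 10⁻⁵) × 72 = -1.919 × 10⁸ Pa = -191.9 MPa (compressive)
Final answer: (a) ε_th = 0.000936, (b) σ = -191.9 MPa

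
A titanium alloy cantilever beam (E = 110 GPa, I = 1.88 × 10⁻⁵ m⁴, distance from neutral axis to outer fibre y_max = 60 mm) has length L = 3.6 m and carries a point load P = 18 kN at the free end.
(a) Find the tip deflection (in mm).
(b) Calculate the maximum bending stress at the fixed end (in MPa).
(a) Tip deflection of a cantilever with an end point load: δ = P·L^3 / (3·E·I). Convert P = 18 kN = 18000 N, E = 110 GPa = 1.1 × 10¹¹ Pa.
  δ = (18000 × 3.6^3) / (3 × (1.1 × 10¹¹) × (1.88 × 10⁻⁵)) = 0.1354 m = 135.4 mm
(b) Maximum bending moment at the fixed end: M = P·L = 18000 × 3.6 = 64800 N·m. Convert y_max = 60 mm = 0.06 m.
  σ = M·y_max / I = (64800 × 0.06) / (1.88 × 10⁻⁵) = 2.068 × 10⁸ Pa = 206.8 MPa
Final answer: (a) δ = 135.4 mm, (b) σ = 206.8 MPa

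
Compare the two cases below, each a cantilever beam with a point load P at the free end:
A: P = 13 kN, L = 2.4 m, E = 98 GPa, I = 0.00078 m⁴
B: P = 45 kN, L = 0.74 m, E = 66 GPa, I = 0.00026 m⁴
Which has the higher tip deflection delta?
Model: a cantilever beam with a point load P at the free end, so delta = (P·L^3) / (3·E·I) (SI units).
  A: delta = (13000 × 2.4^3) / (3 × (9.8 × 10¹⁰) × 0.00078) = 0.0007837 m = 0.7837 mm
  B: delta = (45000 × 0.74^3) / (3 × (6.6 × 10¹⁰) × 0.00026) = 0.0003542 m = 0.3542 mm
0.7837 mm > 0.3542 mm, so A is larger.
Final answer: A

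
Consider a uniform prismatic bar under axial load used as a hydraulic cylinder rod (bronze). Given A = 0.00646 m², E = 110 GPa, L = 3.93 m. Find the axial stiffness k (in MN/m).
Model: a uniform prismatic bar under axial load, so k = (A·E) / L.
Convert to SI units:
  E = 110 GPa = 1.1 × 10¹¹ Pa
Substitute:
  k = (0.00646 × (1.1 × 10¹¹)) / 3.93
  k = 1.808 × 10⁸ N/m
Convert: k = 1.808 × 10⁸ N/m = 180.8 MN/m
Final answer: k = 180.8 MN/m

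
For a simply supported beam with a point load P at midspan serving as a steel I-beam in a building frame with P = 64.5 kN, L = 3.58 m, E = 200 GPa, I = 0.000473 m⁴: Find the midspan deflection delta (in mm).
Model: a simply supported beam with a point load P at midspan, so delta = (P·L^3) / (48·E·I).
Convert to SI units:
  P = 64.5 kN = 64500 N
  E = 200 GPa = 2 × 10¹¹ Pa
Substitute:
  delta = (64500 × 3.58^3) / (48 × (2 × 10¹¹) × 0.000473)
  delta = 0.0006517 m
Convert: delta = 0.0006517 m = 0.6517 mm
Final answer: delta = 0.6517 mm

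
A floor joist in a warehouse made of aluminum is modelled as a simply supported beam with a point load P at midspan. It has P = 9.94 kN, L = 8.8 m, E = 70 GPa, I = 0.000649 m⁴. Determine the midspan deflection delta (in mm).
Model: a simply supported beam with a point load P at midspan, so delta = (P·L^3) / (48·E·I).
Convert to SI units:
  P = 9.94 kN = 9940 N
  E = 70 GPa = 7 × 10¹⁰ Pa
Substitute:
  delta = (9940 × 8.8^3) / (48 × (7 × 10¹⁰) × 0.000649)
  delta = 0.003106 m
Convert: delta = 0.003106 m = 3.106 mm
Final answer: delta = 3.106 mm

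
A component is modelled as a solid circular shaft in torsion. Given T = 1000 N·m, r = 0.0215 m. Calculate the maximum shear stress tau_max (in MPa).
Model: a solid circular shaft in torsion, so tau_max = (2·T) / (π·r^3).
Substitute:
  tau_max = (2 × 1000) / (π × 0.0215^3)
  tau_max = 6.406 × 10⁷ Pa
Convert: tau_max = 6.406 × 10⁷ Pa = 64.06 MPa
Final answer: tau_max = 64.06 MPa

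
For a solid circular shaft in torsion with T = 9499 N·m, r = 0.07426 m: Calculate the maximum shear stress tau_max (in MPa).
Model: a solid circular shaft in torsion, so tau_max = (2·T) / (π·r^3).
Substitute:
  tau_max = (2 × 9499) / (π × 0.07426^3)
  tau_max = 1.477 × 10⁷ Pa
Convert: tau_max = 1.477 × 10⁷ Pa = 14.77 MPa
Final answer: tau_max = 14.77 MPa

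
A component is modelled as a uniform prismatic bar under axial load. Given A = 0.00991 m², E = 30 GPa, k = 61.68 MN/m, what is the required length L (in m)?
Model: a uniform prismatic bar under axial load, so k = (A·E) / L.
Solve for L: L = (A·E) / k.
Convert to SI units:
  E = 30 GPa = 3 × 10¹⁰ Pa
  k = 61.68 MN/m = 6.168 × 10⁷ N/m
Substitute:
  L = (0.00991 × (3 × 10¹⁰)) / (6.168 × 10⁷)
  L = 4.82 m
Final answer: L = 4.82 m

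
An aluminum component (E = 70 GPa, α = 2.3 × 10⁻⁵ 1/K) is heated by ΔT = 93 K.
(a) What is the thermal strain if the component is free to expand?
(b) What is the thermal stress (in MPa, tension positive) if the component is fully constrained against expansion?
(a) Free thermal strain ε_th = α·ΔT = (2.3 × 10⁻⁵) × 93 = 0.002139
(b) Fully constrained, the expansion is suppressed, so σ = -E·α·ΔT. Convert E = 70 GPa = 7 × 10¹⁰ Pa.
  σ = -(7 × 10¹⁰) × (2.3 × 10⁻⁵) × 93 = -1.497 × 10⁸ Pa = -149.7 MPa (compressive)
Final answer: (a) ε_th = 0.002139, (b) σ = -149.7 MPa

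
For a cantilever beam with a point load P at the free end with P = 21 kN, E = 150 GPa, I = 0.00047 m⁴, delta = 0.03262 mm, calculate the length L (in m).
Model: a cantilever beam with a point load P at the free end, so delta = (P·L^3) / (3·E·I).
Solve for L: L = ((3·delta·E·I) / P)^(1/3).
Convert to SI units:
  P = 21 kN = 21000 N
  E = 150 GPa = 1.5 × 10¹¹ Pa
  delta = 0.03262 mm = 3.262 × 10⁻⁵ m
Substitute:
  L = ((3 × (3.262 × 10⁻⁵) × (1.5 × 10¹¹) × 0.00047) / 21000)^(1/3)
  L = 0.69 m
Final answer: L = 0.69 m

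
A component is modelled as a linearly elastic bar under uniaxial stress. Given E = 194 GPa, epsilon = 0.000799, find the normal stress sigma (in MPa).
Model: a linearly elastic bar under uniaxial stress, so epsilon = sigma / E.
Solve for sigma: sigma = epsilon·E.
Convert to SI units:
  E = 194 GPa = 1.94 × 10¹¹ Pa
Substitute:
  sigma = 0.000799 × (1.94 × 10¹¹)
  sigma = 1.55 × 10⁸ Pa
Convert: sigma = 1.55 × 10⁸ Pa = 155 MPa
Final answer: sigma = 155 MPa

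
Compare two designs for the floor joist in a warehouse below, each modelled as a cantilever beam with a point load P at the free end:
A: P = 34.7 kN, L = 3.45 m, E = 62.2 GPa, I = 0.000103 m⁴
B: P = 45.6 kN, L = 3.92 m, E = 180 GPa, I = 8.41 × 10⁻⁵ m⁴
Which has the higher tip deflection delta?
Model: a cantilever beam with a point load P at the free end, so delta = (P·L^3) / (3·E·I) (SI units).
  A: delta = (34700 × 3.45^3) / (3 × (6.22 × 10¹⁰) × 0.000103) = 0.07414 m = 74.14 mm
  B: delta = (45600 × 3.92^3) / (3 × (1.8 × 10¹¹) × (8.41 × 10⁻⁵)) = 0.06048 m = 60.48 mm
74.14 mm > 60.48 mm, so A is larger.
Final answer: A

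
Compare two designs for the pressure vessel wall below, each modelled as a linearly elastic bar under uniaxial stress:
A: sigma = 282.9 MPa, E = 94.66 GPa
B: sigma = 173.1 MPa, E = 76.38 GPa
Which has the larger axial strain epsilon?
Model: a linearly elastic bar under uniaxial stress, so epsilon = sigma / E (SI units).
  A: epsilon = (2.829 × 10⁸) / (9.466 × 10¹⁰) = 0.002989
  B: epsilon = (1.731 × 10⁸) / (7.638 × 10¹⁰) = 0.002266
0.002989 > 0.002266, so A is larger.
Final answer: A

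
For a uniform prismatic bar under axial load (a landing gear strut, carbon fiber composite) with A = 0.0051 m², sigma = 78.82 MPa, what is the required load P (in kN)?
Model: a uniform prismatic bar under axial load, so sigma = P / A.
Solve for P: P = sigma·A.
Convert to SI units:
  sigma = 78.82 MPa = 7.882 × 10⁷ Pa
Substitute:
  P = (7.882 × 10⁷) × 0.0051
  P = 402000 N
Convert: P = 402000 N = 402 kN
Final answer: P = 402 kN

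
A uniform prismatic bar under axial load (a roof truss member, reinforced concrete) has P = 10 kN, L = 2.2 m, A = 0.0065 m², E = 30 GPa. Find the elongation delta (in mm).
Model: a uniform prismatic bar under axial load, so delta = (P·L) / (A·E).
Convert to SI units:
  P = 10 kN = 10000 N
  E = 30 GPa = 3 × 10¹⁰ Pa
Substitute:
  delta = (10000 × 2.2) / (0.0065 × (3 × 10¹⁰))
  delta = 0.0001128 m
Convert: delta = 0.0001128 m = 0.1128 mm
Final answer: delta = 0.1128 mm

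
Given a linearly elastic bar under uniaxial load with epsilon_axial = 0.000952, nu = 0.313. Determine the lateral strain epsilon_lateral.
Model: a linearly elastic bar under uniaxial load, so epsilon_lateral = -nu·epsilon_axial.
Substitute:
  epsilon_lateral = -(0.313 × 0.000952)
  epsilon_lateral = -0.000298
Final answer: epsilon_lateral = -0.000298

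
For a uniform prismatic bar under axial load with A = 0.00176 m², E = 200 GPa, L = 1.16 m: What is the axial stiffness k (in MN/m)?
Model: a uniform prismatic bar under axial load, so k = (A·E) / L.
Convert to SI units:
  E = 200 GPa = 2 × 10¹¹ Pa
Substitute:
  k = (0.00176 × (2 × 10¹¹)) / 1.16
  k = 3.034 × 10⁸ N/m
Convert: k = 3.034 × 10⁸ N/m = 303.4 MN/m
Final answer: k = 303.4 MN/m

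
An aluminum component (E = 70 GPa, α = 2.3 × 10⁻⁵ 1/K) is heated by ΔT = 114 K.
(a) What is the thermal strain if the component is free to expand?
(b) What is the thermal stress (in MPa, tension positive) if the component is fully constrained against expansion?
(a) Free thermal strain ε_th = α·ΔT = (2.3 × 10⁻⁵) × 114 = 0.002622
(b) Fully constrained, the expansion is suppressed, so σ = -E·α·ΔT. Convert E = 70 GPa = 7 × 10¹⁰ Pa.
  σ = -(7 × 10¹⁰) × (2.3 × 10⁻⁵) × 114 = -1.835 × 10⁸ Pa = -183.5 MPa (compressive)
Final answer: (a) ε_th = 0.002622, (b) σ = -183.5 MPa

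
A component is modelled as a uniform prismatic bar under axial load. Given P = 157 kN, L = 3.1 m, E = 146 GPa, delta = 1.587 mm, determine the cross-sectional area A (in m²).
Model: a uniform prismatic bar under axial load, so delta = (P·L) / (A·E).
Solve for A: A = (P·L) / (delta·E).
Convert to SI units:
  P = 157 kN = 157000 N
  E = 146 GPa = 1.46 × 10¹¹ Pa
  delta = 1.587 mm = 0.001587 m
Substitute:
  A = (157000 × 3.1) / (0.001587 × (1.46 × 10¹¹))
  A = 0.002101 m²
Final answer: A = 0.002101 m²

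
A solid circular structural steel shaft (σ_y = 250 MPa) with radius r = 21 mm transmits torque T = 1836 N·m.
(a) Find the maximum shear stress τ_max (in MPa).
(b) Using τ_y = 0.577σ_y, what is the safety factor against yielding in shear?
(a) For a solid circular shaft, τ_max = T·r/J with J = π·r^4/2, i.e. τ_max = 2·T / (π·r^3). Convert r = 21 mm = 0.021 m.
  τ_max = (2 × 1836) / (π × 0.021^3) = 1.262 × 10⁸ Pa = 126.2 MPa
(b) τ_y = 0.577 × 250 = 144.25 MPa
  SF = τ_y/τ_max = 144.25 / 126.2 = 1.143
Final answer: (a) τ_max = 126.2 MPa, (b) SF = 1.143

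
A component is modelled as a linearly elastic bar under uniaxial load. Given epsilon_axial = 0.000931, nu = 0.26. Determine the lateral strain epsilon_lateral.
Model: a linearly elastic bar under uniaxial load, so epsilon_lateral = -nu·epsilon_axial.
Substitute:
  epsilon_lateral = -(0.26 × 0.000931)
  epsilon_lateral = -0.0002421
Final answer: epsilon_lateral = -0.0002421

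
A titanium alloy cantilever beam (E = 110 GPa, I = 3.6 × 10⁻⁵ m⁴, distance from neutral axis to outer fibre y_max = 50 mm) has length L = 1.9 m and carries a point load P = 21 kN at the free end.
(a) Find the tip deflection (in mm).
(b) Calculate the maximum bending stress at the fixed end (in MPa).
(a) Tip deflection of a cantilever with an end point load: δ = P·L^3 / (3·E·I). Convert P = 21 kN = 21000 N, E = 110 GPa = 1.1 × 10¹¹ Pa.
  δ = (21000 × 1.9^3) / (3 × (1.1 × 10¹¹) × (3.6 × 10⁻⁵)) = 0.01212 m = 12.12 mm
(b) Maximum bending moment at the fixed end: M = P·L = 21000 × 1.9 = 39900 N·m. Convert y_max = 50 mm = 0.05 m.
  σ = M·y_max / I = (39900 × 0.05) / (3.6 × 10⁻⁵) = 5.542 × 10⁷ Pa = 55.42 MPa
Final answer: (a) δ = 12.12 mm, (b) σ = 55.42 MPa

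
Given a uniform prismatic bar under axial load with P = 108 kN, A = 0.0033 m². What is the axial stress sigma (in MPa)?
Model: a uniform prismatic bar under axial load, so sigma = P / A.
Convert to SI units:
  P = 108 kN = 108000 N
Substitute:
  sigma = 108000 / 0.0033
  sigma = 3.273 × 10⁷ Pa
Convert: sigma = 3.273 × 10⁷ Pa = 32.73 MPa
Final answer: sigma = 32.73 MPa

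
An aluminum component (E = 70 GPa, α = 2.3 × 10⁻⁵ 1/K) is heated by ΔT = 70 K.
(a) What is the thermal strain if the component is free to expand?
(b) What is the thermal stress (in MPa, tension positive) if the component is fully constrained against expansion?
(a) Free thermal strain ε_th = α·ΔT = (2.3 × 10⁻⁵) × 70 = 0.00161
(b) Fully constrained, the expansion is suppressed, so σ = -E·α·ΔT. Convert E = 70 GPa = 7 × 10¹⁰ Pa.
  σ = -(7 × 10¹⁰) × (2.3 × 10⁻⁵) × 70 = -1.127 × 10⁸ Pa = -112.7 MPa (compressive)
Final answer: (a) ε_th = 0.00161, (b) σ = -112.7 MPa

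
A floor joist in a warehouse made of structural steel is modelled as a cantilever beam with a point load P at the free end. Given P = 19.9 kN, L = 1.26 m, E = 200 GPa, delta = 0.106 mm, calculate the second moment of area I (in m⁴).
Model: a cantilever beam with a point load P at the free end, so delta = (P·L^3) / (3·E·I).
Solve for I: I = (P·L^3) / (3·delta·E).
Convert to SI units:
  P = 19.9 kN = 19900 N
  E = 200 GPa = 2 × 10¹¹ Pa
  delta = 0.106 mm = 0.000106 m
Substitute:
  I = (19900 × 1.26^3) / (3 × 0.000106 × (2 × 10¹¹))
  I = 0.0006259 m⁴
Final answer: I = 0.0006259 m⁴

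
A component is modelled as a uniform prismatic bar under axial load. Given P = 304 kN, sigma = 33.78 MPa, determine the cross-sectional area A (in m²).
Model: a uniform prismatic bar under axial load, so sigma = P / A.
Solve for A: A = P / sigma.
Convert to SI units:
  P = 304 kN = 304000 N
  sigma = 33.78 MPa = 3.378 × 10⁷ Pa
Substitute:
  A = 304000 / (3.378 × 10⁷)
  A = 0.008999 m²
Final answer: A = 0.008999 m²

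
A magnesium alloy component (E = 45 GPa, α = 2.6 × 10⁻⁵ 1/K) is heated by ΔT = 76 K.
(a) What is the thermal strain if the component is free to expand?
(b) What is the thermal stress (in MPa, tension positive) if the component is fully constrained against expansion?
(a) Free thermal strain ε_th = α·ΔT = (2.6 × 10⁻⁵) × 76 = 0.001976
(b) Fully constrained, the expansion is suppressed, so σ = -E·α·ΔT. Convert E = 45 GPa = 4.5 × 10¹⁰ Pa.
  σ = -(4.5 × 10¹⁰) × (2.6 × 10⁻⁵) × 76 = -8.892 × 10⁷ Pa = -88.92 MPa (compressive)
Final answer: (a) ε_th = 0.001976, (b) σ = -88.92 MPa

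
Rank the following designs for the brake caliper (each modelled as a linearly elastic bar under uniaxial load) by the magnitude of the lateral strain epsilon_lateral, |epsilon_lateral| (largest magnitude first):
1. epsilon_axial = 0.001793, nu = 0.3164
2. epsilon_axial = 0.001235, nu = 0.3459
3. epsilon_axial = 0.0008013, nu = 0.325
Model: a linearly elastic bar under uniaxial load, so epsilon_lateral = -nu·epsilon_axial (SI units).
  Case 1: epsilon_lateral = -(0.3164 × 0.001793) = -0.0005673
  Case 2: epsilon_lateral = -(0.3459 × 0.001235) = -0.0004272
  Case 3: epsilon_lateral = -(0.325 × 0.0008013) = -0.0002604
Ordering by |epsilon_lateral|: 0.0005673 (case 1) > 0.0004272 (case 2) > 0.0002604 (case 3)
Final answer: 1, 2, 3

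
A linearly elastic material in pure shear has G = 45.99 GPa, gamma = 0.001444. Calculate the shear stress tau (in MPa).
Model: a linearly elastic material in pure shear, so tau = G·gamma.
Convert to SI units:
  G = 45.99 GPa = 4.599 × 10¹⁰ Pa
Substitute:
  tau = (4.599 × 10¹⁰) × 0.001444
  tau = 6.641 × 10⁷ Pa
Convert: tau = 6.641 × 10⁷ Pa = 66.41 MPa
Final answer: tau = 66.41 MPa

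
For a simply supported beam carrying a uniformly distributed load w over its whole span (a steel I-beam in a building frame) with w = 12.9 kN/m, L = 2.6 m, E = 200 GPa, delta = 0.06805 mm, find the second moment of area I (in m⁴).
Model: a simply supported beam carrying a uniformly distributed load w over its whole span, so delta = (5·w·L^4) / (384·E·I).
Solve for I: I = (5·w·L^4) / (384·delta·E).
Convert to SI units:
  w = 12.9 kN/m = 12900 N/m
  E = 200 GPa = 2 × 10¹¹ Pa
  delta = 0.06805 mm = 6.805 × 10⁻⁵ m
Substitute:
  I = (5 × 12900 × 2.6^4) / (384 × (6.805 × 10⁻⁵) × (2 × 10¹¹))
  I = 0.000564 m⁴
Final answer: I = 0.000564 m⁴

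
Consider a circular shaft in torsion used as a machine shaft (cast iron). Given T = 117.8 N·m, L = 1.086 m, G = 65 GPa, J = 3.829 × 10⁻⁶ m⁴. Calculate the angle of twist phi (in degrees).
Model: a circular shaft in torsion, so phi = (T·L) / (G·J).
Convert to SI units:
  G = 65 GPa = 6.5 × 10¹⁰ Pa
Substitute:
  phi = (117.8 × 1.086) / ((6.5 × 10¹⁰) × (3.829 × 10⁻⁶))
  phi = 0.000514 rad
Convert to degrees: phi = 0.000514 × 180/π = 0.02945°
Final answer: phi = 0.02945°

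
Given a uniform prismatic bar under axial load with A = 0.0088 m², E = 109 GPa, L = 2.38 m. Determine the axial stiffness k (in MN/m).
Model: a uniform prismatic bar under axial load, so k = (A·E) / L.
Convert to SI units:
  E = 109 GPa = 1.09 × 10¹¹ Pa
Substitute:
  k = (0.0088 × (1.09 × 10¹¹)) / 2.38
  k = 4.03 × 10⁸ N/m
Convert: k = 4.03 × 10⁸ N/m = 403 MN/m
Final answer: k = 403 MN/m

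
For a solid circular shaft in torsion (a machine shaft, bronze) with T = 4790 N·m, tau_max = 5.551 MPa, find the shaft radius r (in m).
Model: a solid circular shaft in torsion, so tau_max = (2·T) / (π·r^3).
Solve for r: r = ((2·T) / (π·tau_max))^(1/3).
Convert to SI units:
  tau_max = 5.551 MPa = 5.551 × 10⁶ Pa
Substitute:
  r = ((2 × 4790) / (π × (5.551 × 10⁶)))^(1/3)
  r = 0.0819 m
Final answer: r = 0.0819 m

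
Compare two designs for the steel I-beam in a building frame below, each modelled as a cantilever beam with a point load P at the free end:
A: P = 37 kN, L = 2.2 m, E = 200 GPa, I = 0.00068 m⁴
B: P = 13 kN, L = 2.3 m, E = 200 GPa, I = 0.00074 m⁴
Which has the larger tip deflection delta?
Model: a cantilever beam with a point load P at the free end, so delta = (P·L^3) / (3·E·I) (SI units).
  A: delta = (37000 × 2.2^3) / (3 × (2 × 10¹¹) × 0.00068) = 0.0009656 m = 0.9656 mm
  B: delta = (13000 × 2.3^3) / (3 × (2 × 10¹¹) × 0.00074) = 0.0003562 m = 0.3562 mm
0.9656 mm > 0.3562 mm, so A is larger.
Final answer: A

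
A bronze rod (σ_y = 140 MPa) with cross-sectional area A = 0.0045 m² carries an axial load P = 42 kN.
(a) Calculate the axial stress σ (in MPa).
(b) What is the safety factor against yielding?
(a) Axial stress σ = P/A. Convert P = 42 kN = 42000 N.
  σ = 42000 / 0.0045 = 9.333 × 10⁶ Pa = 9.333 MPa
(b) Safety factor SF = σ_y/σ = 140 / 9.333 = 15
Final answer: (a) σ = 9.333 MPa, (b) SF = 15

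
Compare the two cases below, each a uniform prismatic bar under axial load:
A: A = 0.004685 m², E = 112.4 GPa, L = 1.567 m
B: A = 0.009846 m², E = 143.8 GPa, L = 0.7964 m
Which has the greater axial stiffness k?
Model: a uniform prismatic bar under axial load, so k = (A·E) / L (SI units).
  A: k = (0.004685 × (1.124 × 10¹¹)) / 1.567 = 3.361 × 10⁸ N/m = 336.1 MN/m
  B: k = (0.009846 × (1.438 × 10¹¹)) / 0.7964 = 1.778 × 10⁹ N/m = 1778 MN/m
1778 MN/m > 336.1 MN/m, so B is larger.
Final answer: B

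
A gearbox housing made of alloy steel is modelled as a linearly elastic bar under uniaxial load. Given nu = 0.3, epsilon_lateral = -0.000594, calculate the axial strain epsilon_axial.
Model: a linearly elastic bar under uniaxial load, so epsilon_lateral = -nu·epsilon_axial.
Solve for epsilon_axial: epsilon_axial = -epsilon_lateral / nu.
Substitute:
  epsilon_axial = -(-0.000594) / 0.3
  epsilon_axial = 0.00198
Final answer: epsilon_axial = 0.00198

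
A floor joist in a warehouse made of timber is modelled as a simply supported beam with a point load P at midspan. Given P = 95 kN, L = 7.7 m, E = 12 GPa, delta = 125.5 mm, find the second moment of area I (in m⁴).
Model: a simply supported beam with a point load P at midspan, so delta = (P·L^3) / (48·E·I).
Solve for I: I = (P·L^3) / (48·delta·E).
Convert to SI units:
  P = 95 kN = 95000 N
  E = 12 GPa = 1.2 × 10¹⁰ Pa
  delta = 125.5 mm = 0.1255 m
Substitute:
  I = (95000 × 7.7^3) / (48 × 0.1255 × (1.2 × 10¹⁰))
  I = 0.0006 m⁴
Final answer: I = 0.0006 m⁴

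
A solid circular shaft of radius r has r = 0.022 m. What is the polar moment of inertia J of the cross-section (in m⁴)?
Model: a solid circular shaft of radius r, so J = (π·r^4) / 2.
Substitute:
  J = (π × 0.022^4) / 2
  J = 3.68 × 10⁻⁷ m⁴
Final answer: J = 3.68 × 10⁻⁷ m⁴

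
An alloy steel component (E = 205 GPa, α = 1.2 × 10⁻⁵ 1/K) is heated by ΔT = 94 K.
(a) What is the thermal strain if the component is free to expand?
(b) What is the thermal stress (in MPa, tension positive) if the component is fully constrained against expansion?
(a) Free thermal strain ε_th = α·ΔT = (1.2 × 10⁻⁵) × 94 = 0.001128
(b) Fully constrained, the expansion is suppressed, so σ = -E·α·ΔT. Convert E = 205 GPa = 2.05 × 10¹¹ Pa.
  σ = -(2.05 × 10¹¹) × (1.2 × 10⁻⁵) × 94 = -2.312 × 10⁸ Pa = -231.2 MPa (compressive)
Final answer: (a) ε_th = 0.001128, (b) σ = -231.2 MPa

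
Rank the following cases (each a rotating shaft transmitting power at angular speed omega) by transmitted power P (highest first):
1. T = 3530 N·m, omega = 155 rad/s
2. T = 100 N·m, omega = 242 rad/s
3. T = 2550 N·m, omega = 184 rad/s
Model: a rotating shaft transmitting power at angular speed omega, so P = T·omega (SI units).
  Case 1: P = 3530 × 155 = 547200 W = 547.2 kW
  Case 2: P = 100 × 242 = 24200 W = 24.2 kW
  Case 3: P = 2550 × 184 = 469200 W = 469.2 kW
Ordering: 547.2 kW (case 1) > 469.2 kW (case 3) > 24.2 kW (case 2)
Final answer: 1, 3, 2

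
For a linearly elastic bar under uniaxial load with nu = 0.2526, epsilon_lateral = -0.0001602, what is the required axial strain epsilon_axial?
Model: a linearly elastic bar under uniaxial load, so epsilon_lateral = -nu·epsilon_axial.
Solve for epsilon_axial: epsilon_axial = -epsilon_lateral / nu.
Substitute:
  epsilon_axial = -(-0.0001602) / 0.2526
  epsilon_axial = 0.0006342
Final answer: epsilon_axial = 0.0006342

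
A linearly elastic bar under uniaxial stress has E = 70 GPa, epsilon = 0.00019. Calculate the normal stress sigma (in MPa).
Model: a linearly elastic bar under uniaxial stress, so sigma = E·epsilon.
Convert to SI units:
  E = 70 GPa = 7 × 10¹⁰ Pa
Substitute:
  sigma = (7 × 10¹⁰) × 0.00019
  sigma = 1.33 × 10⁷ Pa
Convert: sigma = 1.33 × 10⁷ Pa = 13.3 MPa
Final answer: sigma = 13.3 MPa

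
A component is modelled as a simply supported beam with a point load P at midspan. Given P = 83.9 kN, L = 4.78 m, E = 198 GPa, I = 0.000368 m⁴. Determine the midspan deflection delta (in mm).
Model: a simply supported beam with a point load P at midspan, so delta = (P·L^3) / (48·E·I).
Convert to SI units:
  P = 83.9 kN = 83900 N
  E = 198 GPa = 1.98 × 10¹¹ Pa
Substitute:
  delta = (83900 × 4.78^3) / (48 × (1.98 × 10¹¹) × 0.000368)
  delta = 0.00262 m
Convert: delta = 0.00262 m = 2.62 mm
Final answer: delta = 2.62 mm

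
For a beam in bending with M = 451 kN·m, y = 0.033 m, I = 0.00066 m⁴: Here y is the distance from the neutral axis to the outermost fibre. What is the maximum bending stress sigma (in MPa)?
Model: a beam in bending, so sigma = (M·y) / I.
Convert to SI units:
  M = 451 kN·m = 451000 N·m
Substitute:
  sigma = (451000 × 0.033) / 0.00066
  sigma = 2.255 × 10⁷ Pa
Convert: sigma = 2.255 × 10⁷ Pa = 22.55 MPa
Final answer: sigma = 22.55 MPa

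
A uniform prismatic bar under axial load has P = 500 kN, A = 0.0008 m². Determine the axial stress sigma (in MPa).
Model: a uniform prismatic bar under axial load, so sigma = P / A.
Convert to SI units:
  P = 500 kN = 500000 N
Substitute:
  sigma = 500000 / 0.0008
  sigma = 6.25 × 10⁸ Pa
Convert: sigma = 6.25 × 10⁸ Pa = 625 MPa
Final answer: sigma = 625 MPa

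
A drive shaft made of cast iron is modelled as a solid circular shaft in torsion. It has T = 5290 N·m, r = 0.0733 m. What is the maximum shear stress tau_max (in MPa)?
Model: a solid circular shaft in torsion, so tau_max = (2·T) / (π·r^3).
Substitute:
  tau_max = (2 × 5290) / (π × 0.0733^3)
  tau_max = 8.551 × 10⁶ Pa
Convert: tau_max = 8.551 × 10⁶ Pa = 8.551 MPa
Final answer: tau_max = 8.551 MPa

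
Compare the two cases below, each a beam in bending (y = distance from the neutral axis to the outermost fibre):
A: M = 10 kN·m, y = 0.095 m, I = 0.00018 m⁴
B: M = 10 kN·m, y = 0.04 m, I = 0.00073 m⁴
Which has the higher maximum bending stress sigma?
Model: a beam in bending (y = distance from the neutral axis to the outermost fibre), so sigma = (M·y) / I (SI units).
  A: sigma = (10000 × 0.095) / 0.00018 = 5.278 × 10⁶ Pa = 5.278 MPa
  B: sigma = (10000 × 0.04) / 0.00073 = 547900 Pa = 0.5479 MPa
5.278 MPa > 0.5479 MPa, so A is larger.
Final answer: A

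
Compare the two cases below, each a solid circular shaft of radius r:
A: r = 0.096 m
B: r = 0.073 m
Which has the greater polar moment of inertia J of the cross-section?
Model: a solid circular shaft of radius r, so J = (π·r^4) / 2 (SI units).
  A: J = (π × 0.096^4) / 2 = 0.0001334 m⁴
  B: J = (π × 0.073^4) / 2 = 4.461 × 10⁻⁵ m⁴
0.0001334 m⁴ > 4.461 × 10⁻⁵ m⁴, so A is larger.
Final answer: A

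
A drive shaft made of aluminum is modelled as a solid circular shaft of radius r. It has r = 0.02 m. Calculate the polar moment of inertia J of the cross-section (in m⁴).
Model: a solid circular shaft of radius r, so J = (π·r^4) / 2.
Substitute:
  J = (π × 0.02^4) / 2
  J = 2.513 × 10⁻⁷ m⁴
Final answer: J = 2.513 × 10⁻⁷ m⁴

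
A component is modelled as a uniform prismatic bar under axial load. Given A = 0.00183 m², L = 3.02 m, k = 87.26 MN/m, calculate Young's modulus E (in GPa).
Model: a uniform prismatic bar under axial load, so k = (A·E) / L.
Solve for E: E = (k·L) / A.
Convert to SI units:
  k = 87.26 MN/m = 8.726 × 10⁷ N/m
Substitute:
  E = ((8.726 × 10⁷) × 3.02) / 0.00183
  E = 1.44 × 10¹¹ Pa
Convert: E = 1.44 × 10¹¹ Pa = 144 GPa
Final answer: E = 144 GPa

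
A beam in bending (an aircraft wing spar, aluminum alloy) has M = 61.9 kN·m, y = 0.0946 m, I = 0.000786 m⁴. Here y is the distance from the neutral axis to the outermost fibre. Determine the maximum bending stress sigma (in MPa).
Model: a beam in bending, so sigma = (M·y) / I.
Convert to SI units:
  M = 61.9 kN·m = 61900 N·m
Substitute:
  sigma = (61900 × 0.0946) / 0.000786
  sigma = 7.45 × 10⁶ Pa
Convert: sigma = 7.45 × 10⁶ Pa = 7.45 MPa
Final answer: sigma = 7.45 MPa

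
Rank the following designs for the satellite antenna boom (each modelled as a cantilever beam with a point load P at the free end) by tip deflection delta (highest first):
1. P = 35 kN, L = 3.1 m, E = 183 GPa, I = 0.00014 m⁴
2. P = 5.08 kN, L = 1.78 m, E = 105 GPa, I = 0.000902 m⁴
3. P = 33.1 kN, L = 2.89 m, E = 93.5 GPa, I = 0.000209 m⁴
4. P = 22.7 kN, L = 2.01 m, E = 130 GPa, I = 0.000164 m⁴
Model: a cantilever beam with a point load P at the free end, so delta = (P·L^3) / (3·E·I) (SI units).
  Case 1: delta = (35000 × 3.1^3) / (3 × (1.83 × 10¹¹) × 0.00014) = 0.01357 m = 13.57 mm
  Case 2: delta = (5080 × 1.78^3) / (3 × (1.05 × 10¹¹) × 0.000902) = 0.0001008 m = 0.1008 mm
  Case 3: delta = (33100 × 2.89^3) / (3 × (9.35 × 10¹⁰) × 0.000209) = 0.01363 m = 13.63 mm
  Case 4: delta = (22700 × 2.01^3) / (3 × (1.3 × 10¹¹) × 0.000164) = 0.002882 m = 2.882 mm
Ordering: 13.63 mm (case 3) > 13.57 mm (case 1) > 2.882 mm (case 4) > 0.1008 mm (case 2)
Final answer: 3, 1, 4, 2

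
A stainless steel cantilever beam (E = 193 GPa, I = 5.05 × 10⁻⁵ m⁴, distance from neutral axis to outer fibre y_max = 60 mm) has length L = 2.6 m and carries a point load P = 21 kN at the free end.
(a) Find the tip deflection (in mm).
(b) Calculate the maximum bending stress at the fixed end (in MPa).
(a) Tip deflection of a cantilever with an end point load: δ = P·L^3 / (3·E·I). Convert P = 21 kN = 21000 N, E = 193 GPa = 1.93 × 10¹¹ Pa.
  δ = (21000 × 2.6^3) / (3 × (1.93 × 10¹¹) × (5.05 × 10⁻⁵)) = 0.01262 m = 12.62 mm
(b) Maximum bending moment at the fixed end: M = P·L = 21000 × 2.6 = 54600 N·m. Convert y_max = 60 mm = 0.06 m.
  σ = M·y_max / I = (54600 × 0.06) / (5.05 × 10⁻⁵) = 6.487 × 10⁷ Pa = 64.87 MPa
Final answer: (a) δ = 12.62 mm, (b) σ = 64.87 MPa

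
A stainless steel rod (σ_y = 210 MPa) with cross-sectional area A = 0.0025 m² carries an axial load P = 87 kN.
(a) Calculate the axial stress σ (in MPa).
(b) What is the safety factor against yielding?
(a) Axial stress σ = P/A. Convert P = 87 kN = 87000 N.
  σ = 87000 / 0.0025 = 3.48 × 10⁷ Pa = 34.8 MPa
(b) Safety factor SF = σ_y/σ = 210 / 34.8 = 6.034
Final answer: (a) σ = 34.8 MPa, (b) SF = 6.034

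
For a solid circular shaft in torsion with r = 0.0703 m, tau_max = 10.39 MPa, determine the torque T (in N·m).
Model: a solid circular shaft in torsion, so tau_max = (2·T) / (π·r^3).
Solve for T: T = (π·tau_max·r^3) / 2.
Convert to SI units:
  tau_max = 10.39 MPa = 1.039 × 10⁷ Pa
Substitute:
  T = (π × (1.039 × 10⁷) × 0.0703^3) / 2
  T = 5670 N·m
Final answer: T = 5670 N·m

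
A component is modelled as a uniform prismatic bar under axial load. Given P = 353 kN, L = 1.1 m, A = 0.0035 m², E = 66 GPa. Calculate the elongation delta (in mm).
Model: a uniform prismatic bar under axial load, so delta = (P·L) / (A·E).
Convert to SI units:
  P = 353 kN = 353000 N
  E = 66 GPa = 6.6 × 10¹⁰ Pa
Substitute:
  delta = (353000 × 1.1) / (0.0035 × (6.6 × 10¹⁰))
  delta = 0.001681 m
Convert: delta = 0.001681 m = 1.681 mm
Final answer: delta = 1.681 mm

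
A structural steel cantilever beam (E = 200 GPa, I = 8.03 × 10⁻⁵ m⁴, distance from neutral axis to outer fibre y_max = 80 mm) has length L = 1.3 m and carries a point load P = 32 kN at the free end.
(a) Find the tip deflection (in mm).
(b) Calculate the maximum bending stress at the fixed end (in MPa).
(a) Tip deflection of a cantilever with an end point load: δ = P·L^3 / (3·E·I). Convert P = 32 kN = 32000 N, E = 200 GPa = 2 × 10¹¹ Pa.
  δ = (32000 × 1.3^3) / (3 × (2 × 10¹¹) × (8.03 × 10⁻⁵)) = 0.001459 m = 1.459 mm
(b) Maximum bending moment at the fixed end: M = P·L = 32000 × 1.3 = 41600 N·m. Convert y_max = 80 mm = 0.08 m.
  σ = M·y_max / I = (41600 × 0.08) / (8.03 × 10⁻⁵) = 4.144 × 10⁷ Pa = 41.44 MPa
Final answer: (a) δ = 1.459 mm, (b) σ = 41.44 MPa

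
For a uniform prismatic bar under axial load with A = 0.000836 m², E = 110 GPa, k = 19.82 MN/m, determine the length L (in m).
Model: a uniform prismatic bar under axial load, so k = (A·E) / L.
Solve for L: L = (A·E) / k.
Convert to SI units:
  E = 110 GPa = 1.1 × 10¹¹ Pa
  k = 19.82 MN/m = 1.982 × 10⁷ N/m
Substitute:
  L = (0.000836 × (1.1 × 10¹¹)) / (1.982 × 10⁷)
  L = 4.64 m
Final answer: L = 4.64 m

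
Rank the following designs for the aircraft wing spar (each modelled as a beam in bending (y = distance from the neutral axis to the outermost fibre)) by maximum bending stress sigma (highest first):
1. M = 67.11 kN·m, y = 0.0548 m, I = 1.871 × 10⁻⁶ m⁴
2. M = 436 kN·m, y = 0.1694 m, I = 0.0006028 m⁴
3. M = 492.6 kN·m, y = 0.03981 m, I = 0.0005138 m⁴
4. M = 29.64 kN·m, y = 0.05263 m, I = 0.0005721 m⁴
Model: a beam in bending (y = distance from the neutral axis to the outermost fibre), so sigma = (M·y) / I (SI units).
  Case 1: sigma = (67110 × 0.0548) / (1.871 × 10⁻⁶) = 1.966 × 10⁹ Pa = 1966 MPa
  Case 2: sigma = (436000 × 0.1694) / 0.0006028 = 1.225 × 10⁸ Pa = 122.5 MPa
  Case 3: sigma = (492600 × 0.03981) / 0.0005138 = 3.817 × 10⁷ Pa = 38.17 MPa
  Case 4: sigma = (29640 × 0.05263) / 0.0005721 = 2.727 × 10⁶ Pa = 2.727 MPa
Ordering: 1966 MPa (case 1) > 122.5 MPa (case 2) > 38.17 MPa (case 3) > 2.727 MPa (case 4)
Final answer: 1, 2, 3, 4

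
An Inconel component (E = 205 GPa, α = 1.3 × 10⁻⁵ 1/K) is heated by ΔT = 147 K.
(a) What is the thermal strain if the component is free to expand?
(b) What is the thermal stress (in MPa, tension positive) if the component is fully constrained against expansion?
(a) Free thermal strain ε_th = α·ΔT = (1.3 × 10⁻⁵) × 147 = 0.001911
(b) Fully constrained, the expansion is suppressed, so σ = -E·α·ΔT. Convert E = 205 GPa = 2.05 × 10¹¹ Pa.
  σ = -(2.05 × 10¹¹) × (1.3 × 10⁻⁵) × 147 = -3.918 × 10⁸ Pa = -391.8 MPa (compressive)
Final answer: (a) ε_th = 0.001911, (b) σ = -391.8 MPa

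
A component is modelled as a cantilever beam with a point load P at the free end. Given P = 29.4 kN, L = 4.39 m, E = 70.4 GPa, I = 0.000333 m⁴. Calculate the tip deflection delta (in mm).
Model: a cantilever beam with a point load P at the free end, so delta = (P·L^3) / (3·E·I).
Convert to SI units:
  P = 29.4 kN = 29400 N
  E = 70.4 GPa = 7.04 × 10¹⁰ Pa
Substitute:
  delta = (29400 × 4.39^3) / (3 × (7.04 × 10¹⁰) × 0.000333)
  delta = 0.03537 m
Convert: delta = 0.03537 m = 35.37 mm
Final answer: delta = 35.37 mm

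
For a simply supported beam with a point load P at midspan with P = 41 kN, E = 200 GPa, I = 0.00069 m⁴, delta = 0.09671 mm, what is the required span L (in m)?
Model: a simply supported beam with a point load P at midspan, so delta = (P·L^3) / (48·E·I).
Solve for L: L = ((48·delta·E·I) / P)^(1/3).
Convert to SI units:
  P = 41 kN = 41000 N
  E = 200 GPa = 2 × 10¹¹ Pa
  delta = 0.09671 mm = 9.671 × 10⁻⁵ m
Substitute:
  L = ((48 × (9.671 × 10⁻⁵) × (2 × 10¹¹) × 0.00069) / 41000)^(1/3)
  L = 2.5 m
Final answer: L = 2.5 m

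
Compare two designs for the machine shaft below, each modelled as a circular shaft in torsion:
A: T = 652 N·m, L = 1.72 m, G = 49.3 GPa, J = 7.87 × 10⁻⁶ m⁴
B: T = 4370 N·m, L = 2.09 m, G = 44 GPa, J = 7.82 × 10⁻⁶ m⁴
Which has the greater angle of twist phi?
Model: a circular shaft in torsion, so phi = (T·L) / (G·J) (SI units).
  A: phi = (652 × 1.72) / ((4.93 × 10¹⁰) × (7.87 × 10⁻⁶)) = 0.00289 rad = 0.1656°
  B: phi = (4370 × 2.09) / ((4.4 × 10¹⁰) × (7.82 × 10⁻⁶)) = 0.02654 rad = 1.521°
1.521° > 0.1656°, so B is larger.
Final answer: B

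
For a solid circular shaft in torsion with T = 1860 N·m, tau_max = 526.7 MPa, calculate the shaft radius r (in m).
Model: a solid circular shaft in torsion, so tau_max = (2·T) / (π·r^3).
Solve for r: r = ((2·T) / (π·tau_max))^(1/3).
Convert to SI units:
  tau_max = 526.7 MPa = 5.267 × 10⁸ Pa
Substitute:
  r = ((2 × 1860) / (π × (5.267 × 10⁸)))^(1/3)
  r = 0.0131 m
Final answer: r = 0.0131 m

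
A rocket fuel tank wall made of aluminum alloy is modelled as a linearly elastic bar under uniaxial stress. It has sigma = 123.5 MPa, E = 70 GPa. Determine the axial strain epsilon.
Model: a linearly elastic bar under uniaxial stress, so epsilon = sigma / E.
Convert to SI units:
  sigma = 123.5 MPa = 1.235 × 10⁸ Pa
  E = 70 GPa = 7 × 10¹⁰ Pa
Substitute:
  epsilon = (1.235 × 10⁸) / (7 × 10¹⁰)
  epsilon = 0.001764
Final answer: epsilon = 0.001764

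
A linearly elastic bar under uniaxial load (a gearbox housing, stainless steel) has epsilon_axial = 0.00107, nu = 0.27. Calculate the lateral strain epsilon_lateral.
Model: a linearly elastic bar under uniaxial load, so epsilon_lateral = -nu·epsilon_axial.
Substitute:
  epsilon_lateral = -(0.27 × 0.00107)
  epsilon_lateral = -0.0002889
Final answer: epsilon_lateral = -0.0002889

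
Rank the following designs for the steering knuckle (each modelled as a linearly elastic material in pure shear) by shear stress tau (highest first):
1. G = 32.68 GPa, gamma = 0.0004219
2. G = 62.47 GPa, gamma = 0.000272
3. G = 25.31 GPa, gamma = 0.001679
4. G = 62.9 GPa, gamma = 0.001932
Model: a linearly elastic material in pure shear, so tau = G·gamma (SI units).
  Case 1: tau = (3.268 × 10¹⁰) × 0.0004219 = 1.379 × 10⁷ Pa = 13.79 MPa
  Case 2: tau = (6.247 × 10¹⁰) × 0.000272 = 1.699 × 10⁷ Pa = 16.99 MPa
  Case 3: tau = (2.531 × 10¹⁰) × 0.001679 = 4.25 × 10⁷ Pa = 42.5 MPa
  Case 4: tau = (6.29 × 10¹⁰) × 0.001932 = 1.215 × 10⁸ Pa = 121.5 MPa
Ordering: 121.5 MPa (case 4) > 42.5 MPa (case 3) > 16.99 MPa (case 2) > 13.79 MPa (case 1)
Final answer: 4, 3, 2, 1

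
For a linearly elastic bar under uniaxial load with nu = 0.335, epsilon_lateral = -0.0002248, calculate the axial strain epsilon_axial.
Model: a linearly elastic bar under uniaxial load, so epsilon_lateral = -nu·epsilon_axial.
Solve for epsilon_axial: epsilon_axial = -epsilon_lateral / nu.
Substitute:
  epsilon_axial = -(-0.0002248) / 0.335
  epsilon_axial = 0.000671
Final answer: epsilon_axial = 0.000671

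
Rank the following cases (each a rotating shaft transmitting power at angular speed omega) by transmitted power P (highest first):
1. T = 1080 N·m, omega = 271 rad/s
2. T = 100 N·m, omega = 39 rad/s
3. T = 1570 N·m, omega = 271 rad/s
Model: a rotating shaft transmitting power at angular speed omega, so P = T·omega (SI units).
  Case 1: P = 1080 × 271 = 292700 W = 292.7 kW
  Case 2: P = 100 × 39 = 3900 W = 3.9 kW
  Case 3: P = 1570 × 271 = 425500 W = 425.5 kW
Ordering: 425.5 kW (case 3) > 292.7 kW (case 1) > 3.9 kW (case 2)
Final answer: 3, 1, 2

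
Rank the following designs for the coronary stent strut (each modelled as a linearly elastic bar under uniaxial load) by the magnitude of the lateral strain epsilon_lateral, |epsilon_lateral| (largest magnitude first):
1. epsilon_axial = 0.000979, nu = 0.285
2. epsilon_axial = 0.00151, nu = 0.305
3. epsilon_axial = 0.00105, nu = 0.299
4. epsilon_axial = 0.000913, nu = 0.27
Model: a linearly elastic bar under uniaxial load, so epsilon_lateral = -nu·epsilon_axial (SI units).
  Case 1: epsilon_lateral = -(0.285 × 0.000979) = -0.000279
  Case 2: epsilon_lateral = -(0.305 × 0.00151) = -0.0004606
  Case 3: epsilon_lateral = -(0.299 × 0.00105) = -0.0003139
  Case 4: epsilon_lateral = -(0.27 × 0.000913) = -0.0002465
Ordering by |epsilon_lateral|: 0.0004606 (case 2) > 0.0003139 (case 3) > 0.000279 (case 1) > 0.0002465 (case 4)
Final answer: 2, 3, 1, 4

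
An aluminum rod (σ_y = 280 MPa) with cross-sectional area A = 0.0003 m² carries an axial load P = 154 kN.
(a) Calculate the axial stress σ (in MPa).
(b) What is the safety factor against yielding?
(a) Axial stress σ = P/A. Convert P = 154 kN = 154000 N.
  σ = 154000 / 0.0003 = 5.133 × 10⁸ Pa = 513.3 MPa
(b) Safety factor SF = σ_y/σ = 280 / 513.3 = 0.5455
Final answer: (a) σ = 513.3 MPa, (b) SF = 0.5455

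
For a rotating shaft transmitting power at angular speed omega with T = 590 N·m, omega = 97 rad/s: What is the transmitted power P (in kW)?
Model: a rotating shaft transmitting power at angular speed omega, so P = T·omega.
Substitute:
  P = 590 × 97
  P = 57230 W
Convert: P = 57230 W = 57.23 kW
Final answer: P = 57.23 kW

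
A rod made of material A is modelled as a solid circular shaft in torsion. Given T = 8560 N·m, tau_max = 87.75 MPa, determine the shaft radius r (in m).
Model: a solid circular shaft in torsion, so tau_max = (2·T) / (π·r^3).
Solve for r: r = ((2·T) / (π·tau_max))^(1/3).
Convert to SI units:
  tau_max = 87.75 MPa = 8.775 × 10⁷ Pa
Substitute:
  r = ((2 × 8560) / (π × (8.775 × 10⁷)))^(1/3)
  r = 0.0396 m
Final answer: r = 0.0396 m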